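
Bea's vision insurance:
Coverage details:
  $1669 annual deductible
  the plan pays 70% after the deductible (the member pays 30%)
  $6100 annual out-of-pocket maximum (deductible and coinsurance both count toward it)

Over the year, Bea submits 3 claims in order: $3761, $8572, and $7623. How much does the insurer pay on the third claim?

Claim 1 ($3761): $1669 to deductible, leaving $2092; coinsurance $2092 × 30% = $627.60. Member owes $2296.60 (running OOP $2296.60). Plan pays $3761 − $2296.60 = $1464.40.
Claim 2 ($8572): deductible met; 30% of $8572 = $2571.60. Cost to member: $2571.60. OOP to date $4868.20. Plan pays $8572 − $2571.60 = $6000.40.
Claim 3 ($7623): 30% coinsurance on $7623 = $2286.90. Adding that to $4868.20 gives $7155.10, past the $6100 cap; member pays only $6100 − $4868.20 = $1231.80. Insurer: $7623 − $1231.80 = $6391.20.

$6391.20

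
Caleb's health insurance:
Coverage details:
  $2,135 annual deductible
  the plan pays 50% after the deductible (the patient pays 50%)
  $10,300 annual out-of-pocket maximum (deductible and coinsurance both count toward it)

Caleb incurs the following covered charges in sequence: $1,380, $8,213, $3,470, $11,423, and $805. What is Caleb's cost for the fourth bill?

Bill 1, $1,380: entire amount goes to the deductible. Cost to patient: $1,380. OOP to date $1,380.
Bill 2, $8,213: $755 finishes the deductible; $7,458 goes to coinsurance; 50% of $7,458 = $3,729. Patient owes $4,484 (running OOP $5,864).
Bill 3, $3,470: 50% coinsurance on $3,470 = $1,735. Patient pays $1,735; OOP now $7,599.
Bill 4, $11,423: deductible met; 50% of $11,423 = $5,711.50. That would push OOP to $13,310.50, over the $10,300 cap, so patient pays $10,300 − $7,599 = $2,701.

$2,701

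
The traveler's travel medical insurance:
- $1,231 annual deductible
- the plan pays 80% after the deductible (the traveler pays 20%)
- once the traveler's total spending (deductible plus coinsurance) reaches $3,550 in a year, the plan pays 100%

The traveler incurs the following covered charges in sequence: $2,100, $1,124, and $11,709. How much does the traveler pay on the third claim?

$1,920.40

Bill 1, $2,100: deductible takes $1,231, $869 remains; traveler's 20% is $173.80. Traveler pays $1,404.80; OOP now $1,404.80.
Bill 2, $1,124: deductible met; 20% of $1,124 = $224.80. Cost to traveler: $224.80. OOP to date $1,629.60.
Bill 3, $11,709: 20% coinsurance on $11,709 = $2,341.80. OOP would hit $3,971.40 > $3,550, so the cap limits the traveler to $3,550 − $1,629.60 = $1,920.40.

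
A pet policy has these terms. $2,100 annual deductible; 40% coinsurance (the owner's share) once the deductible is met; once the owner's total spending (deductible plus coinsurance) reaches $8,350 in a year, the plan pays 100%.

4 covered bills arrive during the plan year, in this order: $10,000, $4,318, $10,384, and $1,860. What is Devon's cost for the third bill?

Bill 1, $10,000: $2,100 finishes the deductible; $7,900 goes to coinsurance; coinsurance $7,900 × 40% = $3,160. Cost to owner: $5,260. OOP to date $5,260.
Bill 2, $4,318: 40% coinsurance on $4,318 = $1,727.20. Owner pays $1,727.20; OOP now $6,987.20.
Bill 3, $10,384: deductible met; 40% of $10,384 = $4,153.60. OOP would hit $11,140.80 > $8,350, so the cap limits the owner to $8,350 − $6,987.20 = $1,362.80.

$1,362.80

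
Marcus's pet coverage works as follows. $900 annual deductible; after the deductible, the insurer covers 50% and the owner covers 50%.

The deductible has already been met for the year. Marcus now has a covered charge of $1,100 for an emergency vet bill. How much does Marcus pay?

$550

With the deductible met, the entire $1,100 is subject to coinsurance.
50% of $1,100 = $550 falls to the owner.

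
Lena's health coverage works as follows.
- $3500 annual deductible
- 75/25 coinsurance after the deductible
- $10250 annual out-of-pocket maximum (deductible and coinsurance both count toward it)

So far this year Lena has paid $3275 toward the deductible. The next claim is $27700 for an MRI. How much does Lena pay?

$6975

$3275 of the $3500 deductible is already met, leaving $225.
That leaves $27700 − $225 = $27475 for coinsurance.
25% of $27475 = $6868.75 falls to the patient.
Patient responsibility before any cap: $225 + $6868.75 = $7093.75.
Adding $7093.75 to the $3275 already spent would give $10368.75, which exceeds the $10250 cap; the patient pays just $10250 − $3275 = $6975.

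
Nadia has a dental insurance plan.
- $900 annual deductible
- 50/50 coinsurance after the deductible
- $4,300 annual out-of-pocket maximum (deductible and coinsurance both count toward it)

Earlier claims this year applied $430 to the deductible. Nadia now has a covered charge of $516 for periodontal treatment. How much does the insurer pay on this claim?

Deductible still to meet: $900 − $430 = $470.
After the $470 deductible portion, $516 − $470 = $46 is subject to coinsurance.
Coinsurance: $46 × 50% = $23.
That puts the patient's cost at $470 + $23 = $493 before any cap.
Year-to-date out-of-pocket becomes $430 + $493 = $923, still under the $4,300 maximum, so no cap applies.
Insurer pays the balance: $516 − $493 = $23.

$23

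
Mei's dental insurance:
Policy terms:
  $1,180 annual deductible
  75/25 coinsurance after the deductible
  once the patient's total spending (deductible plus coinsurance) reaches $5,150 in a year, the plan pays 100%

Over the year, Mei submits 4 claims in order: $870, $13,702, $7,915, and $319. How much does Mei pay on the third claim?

$622

#1 ($870): entire amount goes to the deductible. Patient owes $870 (running OOP $870).
#2 ($13,702): $310 finishes the deductible; $13,392 goes to coinsurance; coinsurance $13,392 × 25% = $3,348. Patient pays $3,658; OOP now $4,528.
#3 ($7,915): deductible already satisfied, so patient's share is 25% × $7,915 = $1,978.75. That would push OOP to $6,506.75, over the $5,150 cap, so patient pays $5,150 − $4,528 = $622.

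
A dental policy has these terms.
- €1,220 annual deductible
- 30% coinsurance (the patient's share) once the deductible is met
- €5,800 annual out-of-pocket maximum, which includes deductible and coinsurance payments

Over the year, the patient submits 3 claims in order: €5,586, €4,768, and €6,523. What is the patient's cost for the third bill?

Bill 1, €5,586: €1,220 to deductible, leaving €4,366; patient's 30% is €1,309.80. Patient owes €2,529.80 (running OOP €2,529.80).
Bill 2, €4,768: deductible met; 30% of €4,768 = €1,430.40. Cost to patient: €1,430.40. OOP to date €3,960.20.
Bill 3, €6,523: deductible already satisfied, so patient's share is 30% × €6,523 = €1,956.90. That would push OOP to €5,917.10, over the €5,800 cap, so patient pays €5,800 − €3,960.20 = €1,839.80.

€1,839.80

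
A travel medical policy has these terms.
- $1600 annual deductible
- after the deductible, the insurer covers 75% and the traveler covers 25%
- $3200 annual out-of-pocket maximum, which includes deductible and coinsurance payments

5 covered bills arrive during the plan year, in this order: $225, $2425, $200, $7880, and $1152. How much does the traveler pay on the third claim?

$50

Claim 1 ($225): fully absorbed by the deductible. Cost to traveler: $225. OOP to date $225.
Claim 2 ($2425): deductible takes $1375, $1050 remains; coinsurance $1050 × 25% = $262.50. Cost to traveler: $1637.50. OOP to date $1862.50.
Claim 3 ($200): deductible already satisfied, so traveler's share is 25% × $200 = $50. Traveler pays $50; OOP now $1912.50.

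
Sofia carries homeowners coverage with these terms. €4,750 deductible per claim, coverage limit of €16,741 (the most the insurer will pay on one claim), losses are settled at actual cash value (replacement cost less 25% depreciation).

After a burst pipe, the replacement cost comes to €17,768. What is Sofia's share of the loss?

Actual cash value after 25% depreciation: €17,768 × 75% = €13,326.
Subtract the deductible: €13,326 − €4,750 = €8,576.
That's under the €16,741 cap, so the insurer reimburses the full €8,576.
Out of pocket: €17,768 − €8,576 = €9,192.

€9,192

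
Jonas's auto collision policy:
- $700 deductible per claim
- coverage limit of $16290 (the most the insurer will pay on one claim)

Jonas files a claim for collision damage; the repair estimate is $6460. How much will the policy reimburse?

Subtract the deductible: $6460 − $700 = $5760.
$5760 ≤ $16290, so the limit doesn't bind; insurer pays $5760.

$5760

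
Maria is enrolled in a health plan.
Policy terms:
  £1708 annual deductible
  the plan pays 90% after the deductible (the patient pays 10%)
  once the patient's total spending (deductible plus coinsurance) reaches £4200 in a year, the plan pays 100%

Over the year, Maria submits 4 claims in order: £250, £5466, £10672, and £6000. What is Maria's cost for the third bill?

£1067.20

#1 (£250): entire amount goes to the deductible. Patient pays £250; OOP now £250.
#2 (£5466): £1458 to deductible, leaving £4008; coinsurance £4008 × 10% = £400.80. Cost to patient: £1858.80. OOP to date £2108.80.
#3 (£10672): deductible already satisfied, so patient's share is 10% × £10672 = £1067.20. Patient pays £1067.20; OOP now £3176.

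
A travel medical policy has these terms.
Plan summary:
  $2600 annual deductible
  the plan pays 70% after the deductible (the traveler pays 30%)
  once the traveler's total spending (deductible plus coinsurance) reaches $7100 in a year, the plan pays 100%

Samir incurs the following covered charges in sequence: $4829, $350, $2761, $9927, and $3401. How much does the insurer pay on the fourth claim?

$7029

Bill 1, $4829: deductible takes $2600, $2229 remains; traveler's 30% is $668.70. Cost to traveler: $3268.70. OOP to date $3268.70. Insurer: $4829 − $3268.70 = $1560.30.
Bill 2, $350: deductible already satisfied, so traveler's share is 30% × $350 = $105. Traveler owes $105 (running OOP $3373.70). Plan pays $350 − $105 = $245.
Bill 3, $2761: deductible already satisfied, so traveler's share is 30% × $2761 = $828.30. Traveler pays $828.30; OOP now $4202. Insurer: $2761 − $828.30 = $1932.70.
Bill 4, $9927: deductible met; 30% of $9927 = $2978.10. OOP would hit $7180.10 > $7100, so the cap limits the traveler to $7100 − $4202 = $2898. Insurer: $9927 − $2898 = $7029.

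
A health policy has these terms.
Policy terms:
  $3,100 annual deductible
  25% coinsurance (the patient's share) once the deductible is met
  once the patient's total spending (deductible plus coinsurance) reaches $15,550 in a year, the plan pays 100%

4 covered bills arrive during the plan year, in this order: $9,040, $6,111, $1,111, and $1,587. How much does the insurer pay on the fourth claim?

#1 ($9,040): $3,100 to deductible, leaving $5,940; patient's 25% is $1,485. Patient owes $4,585 (running OOP $4,585). Insurer: $9,040 − $4,585 = $4,455.
#2 ($6,111): deductible already satisfied, so patient's share is 25% × $6,111 = $1,527.75. Patient pays $1,527.75; OOP now $6,112.75. Plan pays $6,111 − $1,527.75 = $4,583.25.
#3 ($1,111): 25% coinsurance on $1,111 = $277.75. Cost to patient: $277.75. OOP to date $6,390.50. Insurer: $1,111 − $277.75 = $833.25.
#4 ($1,587): 25% coinsurance on $1,587 = $396.75. Cost to patient: $396.75. OOP to date $6,787.25. Plan pays $1,587 − $396.75 = $1,190.25.

$1,190.25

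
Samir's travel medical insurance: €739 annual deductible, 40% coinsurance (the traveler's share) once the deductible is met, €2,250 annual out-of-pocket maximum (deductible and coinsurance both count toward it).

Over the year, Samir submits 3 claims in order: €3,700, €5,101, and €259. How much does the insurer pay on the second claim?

Bill 1, €3,700: deductible takes €739, €2,961 remains; traveler's 40% is €1,184.40. Traveler owes €1,923.40 (running OOP €1,923.40). Insurer: €3,700 − €1,923.40 = €1,776.60.
Bill 2, €5,101: deductible already satisfied, so traveler's share is 40% × €5,101 = €2,040.40. OOP would hit €3,963.80 > €2,250, so the cap limits the traveler to €2,250 − €1,923.40 = €326.60. Plan pays €5,101 − €326.60 = €4,774.40.

€4,774.40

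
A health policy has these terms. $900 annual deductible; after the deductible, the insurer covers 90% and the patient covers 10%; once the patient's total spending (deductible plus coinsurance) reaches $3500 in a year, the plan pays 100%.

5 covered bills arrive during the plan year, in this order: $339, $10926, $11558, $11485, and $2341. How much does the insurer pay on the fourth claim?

Bill 1, $339: entire amount goes to the deductible. Patient owes $339 (running OOP $339). Insurer: $339 − $339 = $0.
Bill 2, $10926: deductible takes $561, $10365 remains; coinsurance $10365 × 10% = $1036.50. Patient pays $1597.50; OOP now $1936.50. Plan pays $10926 − $1597.50 = $9328.50.
Bill 3, $11558: deductible met; 10% of $11558 = $1155.80. Patient owes $1155.80 (running OOP $3092.30). Plan pays $11558 − $1155.80 = $10402.20.
Bill 4, $11485: deductible already satisfied, so patient's share is 10% × $11485 = $1148.50. OOP would hit $4240.80 > $3500, so the cap limits the patient to $3500 − $3092.30 = $407.70. Insurer: $11485 − $407.70 = $11077.30.

$11077.30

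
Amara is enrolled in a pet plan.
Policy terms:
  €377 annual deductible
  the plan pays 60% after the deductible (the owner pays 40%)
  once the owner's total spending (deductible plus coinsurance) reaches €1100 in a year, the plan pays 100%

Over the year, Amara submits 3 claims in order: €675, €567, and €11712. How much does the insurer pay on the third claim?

€11335

Claim 1 — €675: €377 finishes the deductible; €298 goes to coinsurance; 40% of €298 = €119.20. Owner pays €496.20; OOP now €496.20. Plan pays €675 − €496.20 = €178.80.
Claim 2 — €567: 40% coinsurance on €567 = €226.80. Cost to owner: €226.80. OOP to date €723. Plan pays €567 − €226.80 = €340.20.
Claim 3 — €11712: deductible met; 40% of €11712 = €4684.80. That would push OOP to €5407.80, over the €1100 cap, so owner pays €1100 − €723 = €377. Insurer: €11712 − €377 = €11335.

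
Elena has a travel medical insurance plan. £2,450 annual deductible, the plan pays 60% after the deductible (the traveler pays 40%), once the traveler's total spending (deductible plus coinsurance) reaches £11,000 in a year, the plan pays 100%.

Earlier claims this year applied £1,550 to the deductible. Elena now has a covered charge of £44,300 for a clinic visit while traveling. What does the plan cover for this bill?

Deductible still to meet: £2,450 − £1,550 = £900.
That leaves £44,300 − £900 = £43,400 for coinsurance.
Traveler's 40% share of £43,400 is £17,360.
That puts the traveler's cost at £900 + £17,360 = £18,260 before any cap.
That would bring total out-of-pocket to £19,810, past the £11,000 cap. The traveler is capped at £11,000 − £1,550 = £9,450 on this claim.
The insurer covers the remainder: £44,300 − £9,450 = £34,850.

£34,850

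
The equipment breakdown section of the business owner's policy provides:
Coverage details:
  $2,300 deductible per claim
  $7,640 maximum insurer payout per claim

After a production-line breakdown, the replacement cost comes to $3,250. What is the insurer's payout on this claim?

Less the $2,300 deductible: $3,250 − $2,300 = $950.
$950 is within the $7,640 limit, so the insurer pays $950.

$950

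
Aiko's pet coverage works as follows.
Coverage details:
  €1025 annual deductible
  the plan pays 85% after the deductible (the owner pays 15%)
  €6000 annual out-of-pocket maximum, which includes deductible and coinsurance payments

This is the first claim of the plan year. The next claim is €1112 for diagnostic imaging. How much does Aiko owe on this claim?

€1038.05

The full €1025 deductible is still open; €1025 of this bill applies to it.
That leaves €1112 − €1025 = €87 for coinsurance.
15% of €87 = €13.05 falls to the owner.
Owner responsibility before any cap: €1025 + €13.05 = €1038.05.
Year-to-date out-of-pocket becomes €0 + €1038.05 = €1038.05, still under the €6000 maximum, so no cap applies.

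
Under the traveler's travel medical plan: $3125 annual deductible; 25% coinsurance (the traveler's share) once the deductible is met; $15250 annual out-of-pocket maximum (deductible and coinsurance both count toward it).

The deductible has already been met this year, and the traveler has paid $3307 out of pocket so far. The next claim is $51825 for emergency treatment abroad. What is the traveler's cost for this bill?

With the deductible met, the entire $51825 is subject to coinsurance.
25% of $51825 = $12956.25 falls to the traveler.
That would bring total out-of-pocket to $16263.25, past the $15250 cap. The traveler is capped at $15250 − $3307 = $11943 on this claim.

$11943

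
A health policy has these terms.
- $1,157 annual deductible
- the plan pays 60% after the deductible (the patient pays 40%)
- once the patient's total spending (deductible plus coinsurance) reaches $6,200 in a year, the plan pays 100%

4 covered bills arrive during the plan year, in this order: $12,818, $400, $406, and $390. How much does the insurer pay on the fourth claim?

Claim 1 ($12,818): deductible takes $1,157, $11,661 remains; 40% of $11,661 = $4,664.40. Patient owes $5,821.40 (running OOP $5,821.40). Insurer: $12,818 − $5,821.40 = $6,996.60.
Claim 2 ($400): deductible met; 40% of $400 = $160. Patient owes $160 (running OOP $5,981.40). Insurer: $400 − $160 = $240.
Claim 3 ($406): deductible already satisfied, so patient's share is 40% × $406 = $162.40. Patient owes $162.40 (running OOP $6,143.80). Plan pays $406 − $162.40 = $243.60.
Claim 4 ($390): deductible already satisfied, so patient's share is 40% × $390 = $156. OOP would hit $6,299.80 > $6,200, so the cap limits the patient to $6,200 − $6,143.80 = $56.20. Insurer: $390 − $56.20 = $333.80.

$333.80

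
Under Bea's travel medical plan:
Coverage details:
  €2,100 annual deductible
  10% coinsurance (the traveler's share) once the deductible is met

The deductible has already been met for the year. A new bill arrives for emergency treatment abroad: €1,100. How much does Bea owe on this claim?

€110

The deductible is already satisfied, so the full bill goes to coinsurance.
Traveler's 10% share of €1,100 is €110.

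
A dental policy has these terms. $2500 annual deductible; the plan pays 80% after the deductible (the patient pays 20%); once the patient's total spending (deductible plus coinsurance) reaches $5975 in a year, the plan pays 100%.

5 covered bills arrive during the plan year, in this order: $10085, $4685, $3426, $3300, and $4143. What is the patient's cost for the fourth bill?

$335.80

Bill 1, $10085: $2500 to deductible, leaving $7585; 20% of $7585 = $1517. Cost to patient: $4017. OOP to date $4017.
Bill 2, $4685: deductible already satisfied, so patient's share is 20% × $4685 = $937. Cost to patient: $937. OOP to date $4954.
Bill 3, $3426: 20% coinsurance on $3426 = $685.20. Patient owes $685.20 (running OOP $5639.20).
Bill 4, $3300: 20% coinsurance on $3300 = $660. Adding that to $5639.20 gives $6299.20, past the $5975 cap; patient pays only $5975 − $5639.20 = $335.80.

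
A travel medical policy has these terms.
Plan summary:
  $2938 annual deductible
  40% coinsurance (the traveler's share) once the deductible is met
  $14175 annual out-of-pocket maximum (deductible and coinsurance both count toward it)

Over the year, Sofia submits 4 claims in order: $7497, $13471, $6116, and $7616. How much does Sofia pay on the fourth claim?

$1578.60

Bill 1, $7497: deductible takes $2938, $4559 remains; 40% of $4559 = $1823.60. Cost to traveler: $4761.60. OOP to date $4761.60.
Bill 2, $13471: 40% coinsurance on $13471 = $5388.40. Traveler pays $5388.40; OOP now $10150.
Bill 3, $6116: deductible met; 40% of $6116 = $2446.40. Traveler owes $2446.40 (running OOP $12596.40).
Bill 4, $7616: deductible already satisfied, so traveler's share is 40% × $7616 = $3046.40. OOP would hit $15642.80 > $14175, so the cap limits the traveler to $14175 − $12596.40 = $1578.60.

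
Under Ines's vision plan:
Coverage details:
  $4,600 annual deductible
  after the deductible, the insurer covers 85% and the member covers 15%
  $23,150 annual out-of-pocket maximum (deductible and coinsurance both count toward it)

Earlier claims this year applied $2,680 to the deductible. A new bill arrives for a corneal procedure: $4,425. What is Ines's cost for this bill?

$2,680 of the $4,600 deductible is already met, leaving $1,920.
The remaining $2,505 (= $4,425 − $1,920) moves to coinsurance.
15% of $2,505 = $375.75 falls to the member.
That puts the member's cost at $1,920 + $375.75 = $2,295.75 before any cap.
Total out-of-pocket so far would be $2,680 + $2,295.75 = $4,975.75, below the $23,150 cap — no reduction.

$2,295.75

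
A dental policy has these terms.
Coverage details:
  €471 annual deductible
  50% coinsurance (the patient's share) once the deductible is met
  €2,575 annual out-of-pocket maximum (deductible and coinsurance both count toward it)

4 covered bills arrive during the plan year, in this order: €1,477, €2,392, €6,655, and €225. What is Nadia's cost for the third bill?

€405

#1 (€1,477): deductible takes €471, €1,006 remains; 50% of €1,006 = €503. Cost to patient: €974. OOP to date €974.
#2 (€2,392): deductible met; 50% of €2,392 = €1,196. Cost to patient: €1,196. OOP to date €2,170.
#3 (€6,655): deductible met; 50% of €6,655 = €3,327.50. That would push OOP to €5,497.50, over the €2,575 cap, so patient pays €2,575 − €2,170 = €405.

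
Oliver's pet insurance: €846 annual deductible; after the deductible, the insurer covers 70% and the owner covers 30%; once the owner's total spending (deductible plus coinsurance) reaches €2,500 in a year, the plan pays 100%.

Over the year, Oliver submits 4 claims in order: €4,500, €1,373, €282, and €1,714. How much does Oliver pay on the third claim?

€84.60

#1 (€4,500): €846 finishes the deductible; €3,654 goes to coinsurance; 30% of €3,654 = €1,096.20. Owner owes €1,942.20 (running OOP €1,942.20).
#2 (€1,373): 30% coinsurance on €1,373 = €411.90. Cost to owner: €411.90. OOP to date €2,354.10.
#3 (€282): 30% coinsurance on €282 = €84.60. Owner pays €84.60; OOP now €2,438.70.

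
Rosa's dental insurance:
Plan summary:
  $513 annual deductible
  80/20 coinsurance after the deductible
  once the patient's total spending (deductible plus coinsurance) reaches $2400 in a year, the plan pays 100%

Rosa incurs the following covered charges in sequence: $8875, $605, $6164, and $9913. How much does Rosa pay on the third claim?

#1 ($8875): $513 finishes the deductible; $8362 goes to coinsurance; patient's 20% is $1672.40. Patient pays $2185.40; OOP now $2185.40.
#2 ($605): deductible met; 20% of $605 = $121. Patient pays $121; OOP now $2306.40.
#3 ($6164): deductible met; 20% of $6164 = $1232.80. Adding that to $2306.40 gives $3539.20, past the $2400 cap; patient pays only $2400 − $2306.40 = $93.60.

$93.60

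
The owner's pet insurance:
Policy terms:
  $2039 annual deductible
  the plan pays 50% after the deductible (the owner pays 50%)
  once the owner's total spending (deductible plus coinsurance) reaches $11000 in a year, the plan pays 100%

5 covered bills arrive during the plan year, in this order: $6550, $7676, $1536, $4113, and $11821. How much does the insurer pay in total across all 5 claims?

Claim 1 ($6550): $2039 to deductible, leaving $4511; 50% of $4511 = $2255.50. Owner pays $4294.50; OOP now $4294.50. Insurer: $6550 − $4294.50 = $2255.50.
Claim 2 ($7676): deductible met; 50% of $7676 = $3838. Owner owes $3838 (running OOP $8132.50). Insurer: $7676 − $3838 = $3838.
Claim 3 ($1536): 50% coinsurance on $1536 = $768. Owner pays $768; OOP now $8900.50. Insurer: $1536 − $768 = $768.
Claim 4 ($4113): deductible met; 50% of $4113 = $2056.50. Owner pays $2056.50; OOP now $10957. Plan pays $4113 − $2056.50 = $2056.50.
Claim 5 ($11821): deductible met; 50% of $11821 = $5910.50. OOP would hit $16867.50 > $11000, so the cap limits the owner to $11000 − $10957 = $43. Plan pays $11821 − $43 = $11778.
Insurer total = bills − owner's total = $31696 − $11000 = $20696.

$20696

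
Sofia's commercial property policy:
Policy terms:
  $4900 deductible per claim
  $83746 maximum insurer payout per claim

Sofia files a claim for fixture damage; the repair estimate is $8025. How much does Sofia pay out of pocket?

$4900

Subtract the deductible: $8025 − $4900 = $3125.
That's under the $83746 cap, so the insurer reimburses the full $3125.
Out of pocket: $8025 − $3125 = $4900.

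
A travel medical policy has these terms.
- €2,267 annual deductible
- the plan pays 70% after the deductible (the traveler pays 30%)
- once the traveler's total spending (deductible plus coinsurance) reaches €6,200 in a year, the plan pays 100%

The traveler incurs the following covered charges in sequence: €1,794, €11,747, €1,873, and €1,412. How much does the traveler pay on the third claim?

#1 (€1,794): fully absorbed by the deductible. Traveler owes €1,794 (running OOP €1,794).
#2 (€11,747): €473 finishes the deductible; €11,274 goes to coinsurance; 30% of €11,274 = €3,382.20. Traveler pays €3,855.20; OOP now €5,649.20.
#3 (€1,873): deductible met; 30% of €1,873 = €561.90. That would push OOP to €6,211.10, over the €6,200 cap, so traveler pays €6,200 − €5,649.20 = €550.80.

€550.80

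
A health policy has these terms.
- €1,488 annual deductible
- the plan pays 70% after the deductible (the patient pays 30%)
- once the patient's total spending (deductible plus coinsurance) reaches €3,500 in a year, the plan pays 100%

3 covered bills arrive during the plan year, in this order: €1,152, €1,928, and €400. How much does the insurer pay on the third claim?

Claim 1 (€1,152): all of it applies to the deductible. Patient owes €1,152 (running OOP €1,152). Insurer: €1,152 − €1,152 = €0.
Claim 2 (€1,928): deductible takes €336, €1,592 remains; coinsurance €1,592 × 30% = €477.60. Patient owes €813.60 (running OOP €1,965.60). Insurer: €1,928 − €813.60 = €1,114.40.
Claim 3 (€400): 30% coinsurance on €400 = €120. Patient owes €120 (running OOP €2,085.60). Insurer: €400 − €120 = €280.

€280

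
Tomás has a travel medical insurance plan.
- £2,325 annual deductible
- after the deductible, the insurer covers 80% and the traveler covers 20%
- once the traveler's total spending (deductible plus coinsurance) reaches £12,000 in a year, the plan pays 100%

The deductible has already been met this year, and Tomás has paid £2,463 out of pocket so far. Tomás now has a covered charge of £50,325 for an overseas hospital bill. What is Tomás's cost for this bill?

The deductible is already satisfied, so the full bill goes to coinsurance.
Traveler's 20% share of £50,325 is £10,065.
Year-to-date out-of-pocket would reach £2,463 + £10,065 = £12,528, above the £12,000 maximum, so the traveler pays only £12,000 − £2,463 = £9,537.

£9,537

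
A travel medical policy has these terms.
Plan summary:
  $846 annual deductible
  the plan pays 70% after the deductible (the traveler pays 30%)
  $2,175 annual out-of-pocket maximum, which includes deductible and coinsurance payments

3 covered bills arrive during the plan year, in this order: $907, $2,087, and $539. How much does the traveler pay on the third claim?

$161.70

Bill 1, $907: deductible takes $846, $61 remains; traveler's 30% is $18.30. Cost to traveler: $864.30. OOP to date $864.30.
Bill 2, $2,087: deductible already satisfied, so traveler's share is 30% × $2,087 = $626.10. Traveler pays $626.10; OOP now $1,490.40.
Bill 3, $539: deductible met; 30% of $539 = $161.70. Cost to traveler: $161.70. OOP to date $1,652.10.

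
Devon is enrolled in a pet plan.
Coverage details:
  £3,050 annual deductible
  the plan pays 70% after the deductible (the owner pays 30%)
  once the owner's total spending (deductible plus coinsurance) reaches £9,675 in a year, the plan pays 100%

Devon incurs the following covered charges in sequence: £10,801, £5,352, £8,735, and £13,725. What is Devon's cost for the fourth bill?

#1 (£10,801): £3,050 to deductible, leaving £7,751; 30% of £7,751 = £2,325.30. Owner pays £5,375.30; OOP now £5,375.30.
#2 (£5,352): 30% coinsurance on £5,352 = £1,605.60. Owner owes £1,605.60 (running OOP £6,980.90).
#3 (£8,735): deductible already satisfied, so owner's share is 30% × £8,735 = £2,620.50. Owner owes £2,620.50 (running OOP £9,601.40).
#4 (£13,725): deductible met; 30% of £13,725 = £4,117.50. Adding that to £9,601.40 gives £13,718.90, past the £9,675 cap; owner pays only £9,675 − £9,601.40 = £73.60.

£73.60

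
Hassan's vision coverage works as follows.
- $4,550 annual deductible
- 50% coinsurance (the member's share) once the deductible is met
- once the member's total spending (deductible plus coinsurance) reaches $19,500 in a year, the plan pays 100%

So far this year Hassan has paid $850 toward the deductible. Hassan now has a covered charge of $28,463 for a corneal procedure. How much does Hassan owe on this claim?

$850 of the $4,550 deductible is already met, leaving $3,700.
That leaves $28,463 − $3,700 = $24,763 for coinsurance.
Coinsurance: $24,763 × 50% = $12,381.50.
So the member owes $3,700 + $12,381.50 = $16,081.50 before any cap.
Cumulative spending $850 + $16,081.50 = $16,931.50 stays under the $19,500 maximum.

$16,081.50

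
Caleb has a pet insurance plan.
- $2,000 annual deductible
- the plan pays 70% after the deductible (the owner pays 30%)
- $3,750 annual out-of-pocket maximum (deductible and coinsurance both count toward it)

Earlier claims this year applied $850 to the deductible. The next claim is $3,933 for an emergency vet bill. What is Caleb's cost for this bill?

$1,984.90

Deductible still to meet: $2,000 − $850 = $1,150.
The remaining $2,783 (= $3,933 − $1,150) moves to coinsurance.
Owner's 30% share of $2,783 is $834.90.
That puts the owner's cost at $1,150 + $834.90 = $1,984.90 before any cap.
Cumulative spending $850 + $1,984.90 = $2,834.90 stays under the $3,750 maximum.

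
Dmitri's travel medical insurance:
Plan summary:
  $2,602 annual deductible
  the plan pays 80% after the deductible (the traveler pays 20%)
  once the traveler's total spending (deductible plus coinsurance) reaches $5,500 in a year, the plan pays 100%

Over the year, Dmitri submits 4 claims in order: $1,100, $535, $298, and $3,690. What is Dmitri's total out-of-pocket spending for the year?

$3,206.20

Bill 1, $1,100: entire amount goes to the deductible. Cost to traveler: $1,100. OOP to date $1,100.
Bill 2, $535: fully absorbed by the deductible. Traveler pays $535; OOP now $1,635.
Bill 3, $298: entire amount goes to the deductible. Cost to traveler: $298. OOP to date $1,933.
Bill 4, $3,690: $669 finishes the deductible; $3,021 goes to coinsurance; traveler's 20% is $604.20. Cost to traveler: $1,273.20. OOP to date $3,206.20.
Summing the traveler's payments: $1,100 + $535 + $298 + $1,273.20 = $3,206.20.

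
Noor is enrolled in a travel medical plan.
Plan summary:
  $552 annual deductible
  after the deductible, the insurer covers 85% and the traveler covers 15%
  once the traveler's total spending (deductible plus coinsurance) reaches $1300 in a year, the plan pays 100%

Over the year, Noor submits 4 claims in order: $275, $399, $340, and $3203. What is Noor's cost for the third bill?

$51

Claim 1 ($275): fully absorbed by the deductible. Cost to traveler: $275. OOP to date $275.
Claim 2 ($399): $277 to deductible, leaving $122; 15% of $122 = $18.30. Cost to traveler: $295.30. OOP to date $570.30.
Claim 3 ($340): deductible already satisfied, so traveler's share is 15% × $340 = $51. Traveler pays $51; OOP now $621.30.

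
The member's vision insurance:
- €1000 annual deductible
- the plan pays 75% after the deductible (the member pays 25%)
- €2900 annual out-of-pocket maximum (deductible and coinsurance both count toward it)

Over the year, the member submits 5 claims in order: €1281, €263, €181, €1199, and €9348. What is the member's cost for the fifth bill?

€1419

Claim 1 (€1281): €1000 to deductible, leaving €281; member's 25% is €70.25. Member owes €1070.25 (running OOP €1070.25).
Claim 2 (€263): deductible met; 25% of €263 = €65.75. Member owes €65.75 (running OOP €1136).
Claim 3 (€181): deductible already satisfied, so member's share is 25% × €181 = €45.25. Cost to member: €45.25. OOP to date €1181.25.
Claim 4 (€1199): deductible already satisfied, so member's share is 25% × €1199 = €299.75. Member pays €299.75; OOP now €1481.
Claim 5 (€9348): 25% coinsurance on €9348 = €2337. OOP would hit €3818 > €2900, so the cap limits the member to €2900 − €1481 = €1419.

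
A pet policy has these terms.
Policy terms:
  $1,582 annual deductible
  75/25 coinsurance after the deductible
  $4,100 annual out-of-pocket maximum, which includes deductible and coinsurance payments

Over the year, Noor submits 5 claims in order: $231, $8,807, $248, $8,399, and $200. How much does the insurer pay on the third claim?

Claim 1 ($231): entire amount goes to the deductible. Owner pays $231; OOP now $231. Plan pays $231 − $231 = $0.
Claim 2 ($8,807): deductible takes $1,351, $7,456 remains; coinsurance $7,456 × 25% = $1,864. Owner pays $3,215; OOP now $3,446. Insurer: $8,807 − $3,215 = $5,592.
Claim 3 ($248): deductible met; 25% of $248 = $62. Owner pays $62; OOP now $3,508. Insurer: $248 − $62 = $186.

$186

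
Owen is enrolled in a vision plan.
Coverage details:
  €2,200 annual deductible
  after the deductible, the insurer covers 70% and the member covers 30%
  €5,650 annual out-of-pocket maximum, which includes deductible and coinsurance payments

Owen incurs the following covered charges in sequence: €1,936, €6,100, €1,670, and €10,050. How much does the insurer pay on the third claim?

#1 (€1,936): entire amount goes to the deductible. Cost to member: €1,936. OOP to date €1,936. Plan pays €1,936 − €1,936 = €0.
#2 (€6,100): deductible takes €264, €5,836 remains; member's 30% is €1,750.80. Member owes €2,014.80 (running OOP €3,950.80). Insurer: €6,100 − €2,014.80 = €4,085.20.
#3 (€1,670): 30% coinsurance on €1,670 = €501. Cost to member: €501. OOP to date €4,451.80. Plan pays €1,670 − €501 = €1,169.

€1,169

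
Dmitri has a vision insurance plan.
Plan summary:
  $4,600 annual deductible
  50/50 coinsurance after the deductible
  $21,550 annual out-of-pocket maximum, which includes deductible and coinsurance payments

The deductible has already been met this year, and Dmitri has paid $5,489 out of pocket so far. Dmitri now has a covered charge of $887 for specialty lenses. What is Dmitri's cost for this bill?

With the deductible met, the entire $887 is subject to coinsurance.
50% of $887 = $443.50 falls to the member.
Cumulative spending $5,489 + $443.50 = $5,932.50 stays under the $21,550 maximum.

$443.50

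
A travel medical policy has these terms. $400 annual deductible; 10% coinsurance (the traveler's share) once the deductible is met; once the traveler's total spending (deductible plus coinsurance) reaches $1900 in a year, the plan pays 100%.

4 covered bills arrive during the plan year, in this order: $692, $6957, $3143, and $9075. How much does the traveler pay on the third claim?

#1 ($692): $400 finishes the deductible; $292 goes to coinsurance; 10% of $292 = $29.20. Traveler pays $429.20; OOP now $429.20.
#2 ($6957): deductible already satisfied, so traveler's share is 10% × $6957 = $695.70. Traveler pays $695.70; OOP now $1124.90.
#3 ($3143): deductible already satisfied, so traveler's share is 10% × $3143 = $314.30. Traveler owes $314.30 (running OOP $1439.20).

$314.30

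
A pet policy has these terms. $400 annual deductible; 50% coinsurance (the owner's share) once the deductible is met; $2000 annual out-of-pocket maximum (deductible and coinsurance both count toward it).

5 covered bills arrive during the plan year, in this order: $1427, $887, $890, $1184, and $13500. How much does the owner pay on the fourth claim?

$198

Claim 1 — $1427: deductible takes $400, $1027 remains; 50% of $1027 = $513.50. Owner pays $913.50; OOP now $913.50.
Claim 2 — $887: deductible already satisfied, so owner's share is 50% × $887 = $443.50. Owner owes $443.50 (running OOP $1357).
Claim 3 — $890: deductible already satisfied, so owner's share is 50% × $890 = $445. Cost to owner: $445. OOP to date $1802.
Claim 4 — $1184: deductible met; 50% of $1184 = $592. That would push OOP to $2394, over the $2000 cap, so owner pays $2000 − $1802 = $198.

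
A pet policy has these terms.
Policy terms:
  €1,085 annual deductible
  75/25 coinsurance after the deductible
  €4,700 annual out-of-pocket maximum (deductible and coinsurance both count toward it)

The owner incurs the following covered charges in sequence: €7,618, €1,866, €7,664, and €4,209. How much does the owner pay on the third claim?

#1 (€7,618): €1,085 to deductible, leaving €6,533; coinsurance €6,533 × 25% = €1,633.25. Owner pays €2,718.25; OOP now €2,718.25.
#2 (€1,866): deductible met; 25% of €1,866 = €466.50. Cost to owner: €466.50. OOP to date €3,184.75.
#3 (€7,664): deductible already satisfied, so owner's share is 25% × €7,664 = €1,916. Adding that to €3,184.75 gives €5,100.75, past the €4,700 cap; owner pays only €4,700 − €3,184.75 = €1,515.25.

€1,515.25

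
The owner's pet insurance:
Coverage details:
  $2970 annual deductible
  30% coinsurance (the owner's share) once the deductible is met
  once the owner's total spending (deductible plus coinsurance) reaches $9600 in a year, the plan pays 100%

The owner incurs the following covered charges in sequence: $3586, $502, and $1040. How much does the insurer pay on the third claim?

Claim 1 ($3586): $2970 to deductible, leaving $616; owner's 30% is $184.80. Cost to owner: $3154.80. OOP to date $3154.80. Insurer: $3586 − $3154.80 = $431.20.
Claim 2 ($502): 30% coinsurance on $502 = $150.60. Cost to owner: $150.60. OOP to date $3305.40. Plan pays $502 − $150.60 = $351.40.
Claim 3 ($1040): deductible met; 30% of $1040 = $312. Owner owes $312 (running OOP $3617.40). Insurer: $1040 − $312 = $728.

$728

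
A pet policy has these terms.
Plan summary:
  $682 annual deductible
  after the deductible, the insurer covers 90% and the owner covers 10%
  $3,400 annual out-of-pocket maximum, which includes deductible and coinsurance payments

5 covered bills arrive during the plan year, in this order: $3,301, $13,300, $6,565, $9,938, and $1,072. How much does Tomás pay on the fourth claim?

Claim 1 — $3,301: $682 to deductible, leaving $2,619; coinsurance $2,619 × 10% = $261.90. Owner owes $943.90 (running OOP $943.90).
Claim 2 — $13,300: deductible met; 10% of $13,300 = $1,330. Owner owes $1,330 (running OOP $2,273.90).
Claim 3 — $6,565: deductible already satisfied, so owner's share is 10% × $6,565 = $656.50. Owner pays $656.50; OOP now $2,930.40.
Claim 4 — $9,938: deductible met; 10% of $9,938 = $993.80. That would push OOP to $3,924.20, over the $3,400 cap, so owner pays $3,400 − $2,930.40 = $469.60.

$469.60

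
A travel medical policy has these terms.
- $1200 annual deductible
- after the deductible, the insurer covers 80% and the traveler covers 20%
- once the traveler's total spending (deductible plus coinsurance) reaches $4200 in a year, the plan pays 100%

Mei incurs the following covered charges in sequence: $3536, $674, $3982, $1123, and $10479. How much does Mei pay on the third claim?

$796.40

Bill 1, $3536: $1200 finishes the deductible; $2336 goes to coinsurance; coinsurance $2336 × 20% = $467.20. Cost to traveler: $1667.20. OOP to date $1667.20.
Bill 2, $674: deductible met; 20% of $674 = $134.80. Traveler pays $134.80; OOP now $1802.
Bill 3, $3982: 20% coinsurance on $3982 = $796.40. Cost to traveler: $796.40. OOP to date $2598.40.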